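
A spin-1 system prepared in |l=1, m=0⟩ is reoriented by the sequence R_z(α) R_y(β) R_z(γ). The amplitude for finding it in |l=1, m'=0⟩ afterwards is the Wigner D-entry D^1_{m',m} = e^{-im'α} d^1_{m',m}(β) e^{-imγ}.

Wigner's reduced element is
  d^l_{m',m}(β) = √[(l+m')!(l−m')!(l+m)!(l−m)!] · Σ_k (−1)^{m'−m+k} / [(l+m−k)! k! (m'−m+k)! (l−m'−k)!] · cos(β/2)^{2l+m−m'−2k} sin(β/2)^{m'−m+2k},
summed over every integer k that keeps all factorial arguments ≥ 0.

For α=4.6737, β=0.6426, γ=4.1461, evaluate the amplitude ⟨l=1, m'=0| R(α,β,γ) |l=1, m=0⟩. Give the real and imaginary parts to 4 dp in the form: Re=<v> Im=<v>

Re=0.8005 Im=0.0000

D^1_{0,0}(4.6737,0.6426,4.1461) = e^{-i·0·4.6737}·d^1_{0,0}(0.6426)·e^{-i·0·4.1461}. Compute d first:
Half-angle: c=0.948826, s=0.315800. N=√(1·1·1·1)=1.000000
k: max(0,(0)−(0))=0 … min(1+(0),1−(0))=1
  k=0: (−1)^0·1.0000/(1)·0.9488^2·0.3158^0 = +0.900270
  k=1: (−1)^1·1.0000/(1)·0.9488^0·0.3158^2 = -0.099730
d^1_{0,0}(0.6426) = +0.900270 -0.099730 = +0.800540
D = (+1.000000+0.000000i)·(+0.800540)·(+1.000000+0.000000i) = +0.800540+0.000000i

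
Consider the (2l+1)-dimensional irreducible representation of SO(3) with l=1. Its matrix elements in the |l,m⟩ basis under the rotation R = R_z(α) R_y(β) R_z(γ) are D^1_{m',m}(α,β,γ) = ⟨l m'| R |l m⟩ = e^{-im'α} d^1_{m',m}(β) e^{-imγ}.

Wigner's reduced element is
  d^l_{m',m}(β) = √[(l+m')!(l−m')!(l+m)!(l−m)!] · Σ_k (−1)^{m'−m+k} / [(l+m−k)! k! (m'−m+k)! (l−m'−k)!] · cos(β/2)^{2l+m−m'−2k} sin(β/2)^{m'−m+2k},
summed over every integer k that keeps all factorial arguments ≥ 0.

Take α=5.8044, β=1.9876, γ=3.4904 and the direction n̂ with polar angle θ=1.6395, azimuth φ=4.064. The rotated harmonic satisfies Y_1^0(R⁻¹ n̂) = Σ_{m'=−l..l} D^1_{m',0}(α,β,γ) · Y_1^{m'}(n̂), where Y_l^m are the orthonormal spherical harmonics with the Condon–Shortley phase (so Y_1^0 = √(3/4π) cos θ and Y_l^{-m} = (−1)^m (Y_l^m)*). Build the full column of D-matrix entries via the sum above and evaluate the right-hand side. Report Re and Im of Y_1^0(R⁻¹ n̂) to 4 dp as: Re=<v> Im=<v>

Need the full column D^1_{m',0} for m'=−1..1 at α=5.8044, β=1.9876, γ=3.4904.
cos(β/2)=0.545509, sin(β/2)=0.838105
d^1_{-1,0}: single k=1 term ⇒ +0.646570;  D = +0.573866-0.297876i
d^1_{0,0}: k∈[0..1] ⇒ +0.297580 -0.702420 = -0.404840;  D = -0.404840+0.000000i
d^1_{1,0}: single k=0 term ⇒ -0.646570;  D = -0.573866-0.297876i
Y_1^{m'}(θ=1.6395,φ=4.064) and Σ D·Y over m':
  (+0.5739-0.2979i)·(-0.2082+0.2747i)  (-0.4048+0.0000i)·(-0.0335+0.0000i)  (-0.5739-0.2979i)·(+0.2082+0.2747i)
Y_1^0(R⁻¹ n̂) = -0.061654+0.000000i

Re=-0.0617 Im=0.0000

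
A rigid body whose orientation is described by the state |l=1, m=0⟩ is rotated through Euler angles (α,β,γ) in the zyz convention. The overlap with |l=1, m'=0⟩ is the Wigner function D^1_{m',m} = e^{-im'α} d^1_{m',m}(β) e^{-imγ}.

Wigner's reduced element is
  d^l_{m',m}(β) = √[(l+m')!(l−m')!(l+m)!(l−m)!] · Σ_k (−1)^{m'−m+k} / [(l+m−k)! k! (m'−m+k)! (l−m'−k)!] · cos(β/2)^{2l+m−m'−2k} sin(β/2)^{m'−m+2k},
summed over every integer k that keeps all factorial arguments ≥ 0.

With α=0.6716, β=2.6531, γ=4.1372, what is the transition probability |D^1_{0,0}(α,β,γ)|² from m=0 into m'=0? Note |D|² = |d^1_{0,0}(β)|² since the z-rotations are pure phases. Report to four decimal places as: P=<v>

P=0.7798

Split into d^1_{0,0}(β=2.6531) × two z-phases.
c=cos(2.6531/2)=0.241825, s=sin(2.6531/2)=0.970320; N=√[1·1·1·1]=1.000000
Admissible k: 0..1 (factorial args all ≥0)
  k=0: (−1)^0·1.0000/(1)·0.2418^2·0.9703^0 = +0.058479
  k=1: (−1)^1·1.0000/(1)·0.2418^0·0.9703^2 = -0.941521
d^1_{0,0}(2.6531) = +0.058479 -0.941521 = -0.883041
|D^1_{0,0}|² = |d^1_{0,0}(β)|² = (-0.883041)² = 0.779762 (the z-rotation phases have unit modulus)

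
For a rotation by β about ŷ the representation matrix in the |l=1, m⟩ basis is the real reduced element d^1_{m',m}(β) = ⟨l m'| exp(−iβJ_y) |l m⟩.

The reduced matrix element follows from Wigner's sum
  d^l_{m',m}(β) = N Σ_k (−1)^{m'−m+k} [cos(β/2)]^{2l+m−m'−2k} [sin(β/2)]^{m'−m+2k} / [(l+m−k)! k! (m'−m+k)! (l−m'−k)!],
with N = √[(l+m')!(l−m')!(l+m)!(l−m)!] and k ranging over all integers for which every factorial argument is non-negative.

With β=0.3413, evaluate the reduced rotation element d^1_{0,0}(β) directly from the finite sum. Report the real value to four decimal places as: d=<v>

d=0.9423

d^1_{0,0}(β=0.3413) via Wigner's sum:
c=cos(0.3413/2)=0.985475, s=sin(0.3413/2)=0.169823; N=√[1·1·1·1]=1.000000
k: max(0,(0)−(0))=0 … min(1+(0),1−(0))=1
  k=0: (−1)^0·1.0000/(1)·0.9855^2·0.1698^0 = +0.971160
  k=1: (−1)^1·1.0000/(1)·0.9855^0·0.1698^2 = -0.028840
d^1_{0,0}(0.3413) = +0.971160 -0.028840 = +0.942320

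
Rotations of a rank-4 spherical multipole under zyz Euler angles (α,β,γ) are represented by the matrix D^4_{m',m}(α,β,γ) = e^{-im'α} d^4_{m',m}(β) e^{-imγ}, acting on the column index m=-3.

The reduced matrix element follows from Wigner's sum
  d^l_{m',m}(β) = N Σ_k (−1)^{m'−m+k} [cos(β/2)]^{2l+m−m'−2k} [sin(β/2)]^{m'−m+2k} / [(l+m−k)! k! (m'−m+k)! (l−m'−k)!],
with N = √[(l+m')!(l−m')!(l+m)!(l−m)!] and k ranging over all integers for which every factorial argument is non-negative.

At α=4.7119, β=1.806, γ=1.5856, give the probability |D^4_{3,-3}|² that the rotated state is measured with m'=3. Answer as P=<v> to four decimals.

D^4_{3,-3}(4.7119,1.806,1.5856) = e^{-i·3·4.7119}·d^4_{3,-3}(1.806)·e^{-i·-3·1.5856}. Compute d first:
c=cos(1.806/2)=0.619257, s=sin(1.806/2)=0.785188; N=√[5040·1·1·5040]=5040.000000
k∈{0,1} keeps every argument non-negative
  k=0: (−1)^6·5040.0000/(720)·0.6193^2·0.7852^6 = +0.629047
  k=1: (−1)^7·5040.0000/(5040)·0.6193^0·0.7852^8 = -0.144474
d^4_{3,-3}(1.806) = +0.629047 -0.144474 = +0.484572
|D^4_{3,-3}|² = |d^4_{3,-3}(β)|² = (+0.484572)² = 0.234810 (the z-rotation phases have unit modulus)

P=0.2348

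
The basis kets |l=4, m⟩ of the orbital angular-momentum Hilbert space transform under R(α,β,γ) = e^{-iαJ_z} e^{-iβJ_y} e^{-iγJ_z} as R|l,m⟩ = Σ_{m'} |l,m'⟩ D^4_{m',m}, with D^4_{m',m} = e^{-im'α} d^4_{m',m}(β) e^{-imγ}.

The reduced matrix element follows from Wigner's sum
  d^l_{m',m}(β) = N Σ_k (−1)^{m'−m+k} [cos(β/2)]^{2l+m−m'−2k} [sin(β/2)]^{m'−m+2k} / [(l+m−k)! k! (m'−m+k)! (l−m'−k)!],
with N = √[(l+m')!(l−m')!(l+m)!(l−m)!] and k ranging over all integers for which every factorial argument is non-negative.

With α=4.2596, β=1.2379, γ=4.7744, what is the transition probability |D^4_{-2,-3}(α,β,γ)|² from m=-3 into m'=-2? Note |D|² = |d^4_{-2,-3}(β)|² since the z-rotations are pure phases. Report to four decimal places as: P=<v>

D^4_{-2,-3}(4.2596,1.2379,4.7744) = e^{-i·-2·4.2596}·d^4_{-2,-3}(1.2379)·e^{-i·-3·4.7744}. Compute d first:
c=cos(1.2379/2)=0.814488, s=sin(1.2379/2)=0.580180; N=√[2·720·1·5040]=2693.993318
k: max(0,(-3)−(-2))=0 … min(4+(-3),4−(-2))=1
  k=0: (−1)^1·2693.9933/(720)·0.8145^7·0.5802^1 = -0.516203
  k=1: (−1)^2·2693.9933/(240)·0.8145^5·0.5802^3 = +0.785774
d^4_{-2,-3}(1.2379) = -0.516203 +0.785774 = +0.269572
|D^4_{-2,-3}|² = |d^4_{-2,-3}(β)|² = (+0.269572)² = 0.072669 (the z-rotation phases have unit modulus)

P=0.0727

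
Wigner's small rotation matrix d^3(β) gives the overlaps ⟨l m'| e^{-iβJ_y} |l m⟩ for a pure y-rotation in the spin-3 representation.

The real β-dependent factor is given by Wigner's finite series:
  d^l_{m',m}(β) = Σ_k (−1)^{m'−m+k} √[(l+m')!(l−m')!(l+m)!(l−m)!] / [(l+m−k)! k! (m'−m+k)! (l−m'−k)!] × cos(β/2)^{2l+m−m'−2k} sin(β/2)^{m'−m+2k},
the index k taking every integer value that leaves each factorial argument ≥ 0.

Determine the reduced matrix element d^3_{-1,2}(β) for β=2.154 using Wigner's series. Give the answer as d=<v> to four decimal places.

d=-0.3336

d^3_{-1,2}(β=2.154) via Wigner's sum:
c=cos(2.154/2)=0.473972, s=sin(2.154/2)=0.880540; N=√[2·24·120·1]=75.894664
Admissible k: 3..4 (factorial args all ≥0)
  k=3: (−1)^0·75.8947/(12)·0.4740^3·0.8805^3 = +0.459764
  k=4: (−1)^1·75.8947/(24)·0.4740^1·0.8805^5 = -0.793410
d^3_{-1,2}(2.154) = +0.459764 -0.793410 = -0.333646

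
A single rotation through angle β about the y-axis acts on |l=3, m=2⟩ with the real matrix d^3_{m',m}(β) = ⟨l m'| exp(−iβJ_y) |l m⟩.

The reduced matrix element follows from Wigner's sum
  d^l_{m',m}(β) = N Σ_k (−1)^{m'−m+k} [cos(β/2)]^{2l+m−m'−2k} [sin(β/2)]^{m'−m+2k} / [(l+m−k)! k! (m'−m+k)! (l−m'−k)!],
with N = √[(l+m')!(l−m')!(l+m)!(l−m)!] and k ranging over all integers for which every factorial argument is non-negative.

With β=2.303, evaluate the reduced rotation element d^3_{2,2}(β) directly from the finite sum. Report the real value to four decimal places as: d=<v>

d=-0.1100

d^3_{2,2}(β=2.303) via Wigner's sum:
c=cos(2.303/2)=0.407118, s=sin(2.303/2)=0.913376; N=√[120·1·120·1]=120.000000
The bounds max(0,m−m')=0 and min(l+m,l−m')=1 give 2 terms
  k=0: (−1)^0·120.0000/(120)·0.4071^6·0.9134^0 = +0.004553
  k=1: (−1)^1·120.0000/(24)·0.4071^4·0.9134^2 = -0.114591
d^3_{2,2}(2.303) = +0.004553 -0.114591 = -0.110037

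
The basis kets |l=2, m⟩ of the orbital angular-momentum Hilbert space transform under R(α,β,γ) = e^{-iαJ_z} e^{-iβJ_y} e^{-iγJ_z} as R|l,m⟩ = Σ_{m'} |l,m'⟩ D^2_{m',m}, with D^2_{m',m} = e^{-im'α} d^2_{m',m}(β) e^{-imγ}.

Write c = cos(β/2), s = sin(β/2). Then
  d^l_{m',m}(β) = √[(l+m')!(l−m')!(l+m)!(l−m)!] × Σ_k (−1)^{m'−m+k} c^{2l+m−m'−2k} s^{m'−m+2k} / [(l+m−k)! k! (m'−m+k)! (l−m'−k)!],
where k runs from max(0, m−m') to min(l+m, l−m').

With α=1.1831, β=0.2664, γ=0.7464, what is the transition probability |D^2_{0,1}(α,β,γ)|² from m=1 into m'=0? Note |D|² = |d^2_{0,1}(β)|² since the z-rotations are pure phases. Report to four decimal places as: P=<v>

Split into d^2_{0,1}(β=0.2664) × two z-phases.
c=cos(0.2664/2)=0.991142, s=sin(0.2664/2)=0.132806; N=√[2·2·6·1]=4.898979
k: max(0,(1)−(0))=1 … min(2+(1),2−(0))=2
  k=1: (−1)^0·4.8990/(2)·0.9911^3·0.1328^1 = +0.316740
  k=2: (−1)^1·4.8990/(2)·0.9911^1·0.1328^3 = -0.005687
d^2_{0,1}(0.2664) = +0.316740 -0.005687 = +0.311053
|D^2_{0,1}|² = |d^2_{0,1}(β)|² = (+0.311053)² = 0.096754 (the z-rotation phases have unit modulus)

P=0.0968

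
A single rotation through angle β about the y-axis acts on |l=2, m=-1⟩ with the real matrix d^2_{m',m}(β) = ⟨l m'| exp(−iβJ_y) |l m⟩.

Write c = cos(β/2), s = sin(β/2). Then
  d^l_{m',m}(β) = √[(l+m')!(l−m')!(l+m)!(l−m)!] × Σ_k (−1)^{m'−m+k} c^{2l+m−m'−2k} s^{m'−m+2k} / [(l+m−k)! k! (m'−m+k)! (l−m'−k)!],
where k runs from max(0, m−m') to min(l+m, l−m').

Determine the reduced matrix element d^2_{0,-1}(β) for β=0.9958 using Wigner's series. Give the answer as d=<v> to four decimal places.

d^2_{0,-1}(β=0.9958) via Wigner's sum:
Half-angle: c=0.878587, s=0.477582. N=√(2·2·1·6)=4.898979
k: max(0,(-1)−(0))=0 … min(2+(-1),2−(0))=1
  k=0: (−1)^1·4.8990/(2)·0.8786^3·0.4776^1 = -0.793374
  k=1: (−1)^2·4.8990/(2)·0.8786^1·0.4776^3 = +0.234425
d^2_{0,-1}(0.9958) = -0.793374 +0.234425 = -0.558950

d=-0.5589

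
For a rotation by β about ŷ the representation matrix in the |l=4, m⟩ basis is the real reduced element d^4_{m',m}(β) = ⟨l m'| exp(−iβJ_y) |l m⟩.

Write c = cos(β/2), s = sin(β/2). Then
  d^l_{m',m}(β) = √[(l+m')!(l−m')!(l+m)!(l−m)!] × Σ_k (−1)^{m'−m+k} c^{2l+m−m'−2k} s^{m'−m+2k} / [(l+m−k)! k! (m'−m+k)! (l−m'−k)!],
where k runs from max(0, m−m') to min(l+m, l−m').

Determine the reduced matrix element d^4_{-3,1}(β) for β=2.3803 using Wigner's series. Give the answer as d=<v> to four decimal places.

d=-0.5144

d^4_{-3,1}(β=2.3803) via Wigner's sum:
With c≡cos(β/2)=0.371521 and s≡sin(β/2)=0.928425, N=[1·5040·120·6]^{1/2}=1904.940944
The bounds max(0,m−m')=4 and min(l+m,l−m')=5 give 2 terms
  k=4: (−1)^0·1904.9409/(144)·0.3715^4·0.9284^4 = +0.187257
  k=5: (−1)^1·1904.9409/(240)·0.3715^2·0.9284^6 = -0.701643
d^4_{-3,1}(2.3803) = +0.187257 -0.701643 = -0.514386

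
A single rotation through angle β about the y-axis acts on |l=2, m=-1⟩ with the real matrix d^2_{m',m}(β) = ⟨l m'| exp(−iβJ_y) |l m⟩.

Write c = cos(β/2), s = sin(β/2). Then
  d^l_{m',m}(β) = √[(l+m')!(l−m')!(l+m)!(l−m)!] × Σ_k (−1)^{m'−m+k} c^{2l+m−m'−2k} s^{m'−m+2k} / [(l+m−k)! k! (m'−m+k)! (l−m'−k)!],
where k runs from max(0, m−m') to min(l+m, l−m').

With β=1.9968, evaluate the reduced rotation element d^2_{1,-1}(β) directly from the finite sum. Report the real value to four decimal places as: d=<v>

d^2_{1,-1}(β=1.9968) via Wigner's sum:
With c≡cos(β/2)=0.541648 and s≡sin(β/2)=0.840605, N=[6·1·1·6]^{1/2}=6.000000
k∈{0,1} keeps every argument non-negative
  k=0: (−1)^2·6.0000/(2)·0.5416^2·0.8406^2 = +0.621928
  k=1: (−1)^3·6.0000/(6)·0.5416^0·0.8406^4 = -0.499308
d^2_{1,-1}(1.9968) = +0.621928 -0.499308 = +0.122619

d=0.1226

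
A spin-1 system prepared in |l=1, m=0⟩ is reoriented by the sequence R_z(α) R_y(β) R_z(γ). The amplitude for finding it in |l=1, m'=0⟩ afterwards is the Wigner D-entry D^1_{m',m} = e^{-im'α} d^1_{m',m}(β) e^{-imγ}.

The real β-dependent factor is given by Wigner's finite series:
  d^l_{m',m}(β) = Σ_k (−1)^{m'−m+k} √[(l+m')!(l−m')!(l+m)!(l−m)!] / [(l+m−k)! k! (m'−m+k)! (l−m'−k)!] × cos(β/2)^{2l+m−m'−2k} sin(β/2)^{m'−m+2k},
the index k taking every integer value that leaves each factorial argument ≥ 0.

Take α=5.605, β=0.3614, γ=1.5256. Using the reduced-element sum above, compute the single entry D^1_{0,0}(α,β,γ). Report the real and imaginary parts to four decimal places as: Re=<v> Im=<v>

Re=0.9354 Im=0.0000

Split into d^1_{0,0}(β=0.3614) × two z-phases.
With c≡cos(β/2)=0.983718 and s≡sin(β/2)=0.179718, N=[1·1·1·1]^{1/2}=1.000000
k: max(0,(0)−(0))=0 … min(1+(0),1−(0))=1
  k=0: (−1)^0·1.0000/(1)·0.9837^2·0.1797^0 = +0.967701
  k=1: (−1)^1·1.0000/(1)·0.9837^0·0.1797^2 = -0.032299
d^1_{0,0}(0.3614) = +0.967701 -0.032299 = +0.935403
D = (+1.000000+0.000000i)·(+0.935403)·(+1.000000+0.000000i) = +0.935403+0.000000i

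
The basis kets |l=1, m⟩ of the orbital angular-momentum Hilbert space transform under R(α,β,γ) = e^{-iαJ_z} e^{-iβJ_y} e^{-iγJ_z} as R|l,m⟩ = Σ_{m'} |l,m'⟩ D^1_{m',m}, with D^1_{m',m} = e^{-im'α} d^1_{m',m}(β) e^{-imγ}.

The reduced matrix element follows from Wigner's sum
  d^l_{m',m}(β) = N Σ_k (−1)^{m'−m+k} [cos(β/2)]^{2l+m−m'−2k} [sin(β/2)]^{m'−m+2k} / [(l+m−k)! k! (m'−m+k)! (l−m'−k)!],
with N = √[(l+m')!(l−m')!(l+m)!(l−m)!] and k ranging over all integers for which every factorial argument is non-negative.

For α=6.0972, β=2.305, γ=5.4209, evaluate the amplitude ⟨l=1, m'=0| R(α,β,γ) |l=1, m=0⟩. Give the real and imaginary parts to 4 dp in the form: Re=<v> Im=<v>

D^1_{0,0}(6.0972,2.305,5.4209) = e^{-i·0·6.0972}·d^1_{0,0}(2.305)·e^{-i·0·5.4209}. Compute d first:
With c≡cos(β/2)=0.406204 and s≡sin(β/2)=0.913782, N=[1·1·1·1]^{1/2}=1.000000
Admissible k: 0..1 (factorial args all ≥0)
  k=0: (−1)^0·1.0000/(1)·0.4062^2·0.9138^0 = +0.165002
  k=1: (−1)^1·1.0000/(1)·0.4062^0·0.9138^2 = -0.834998
d^1_{0,0}(2.305) = +0.165002 -0.834998 = -0.669996
D = (+1.000000+0.000000i)·(-0.669996)·(+1.000000+0.000000i) = -0.669996+0.000000i

Re=-0.6700 Im=0.0000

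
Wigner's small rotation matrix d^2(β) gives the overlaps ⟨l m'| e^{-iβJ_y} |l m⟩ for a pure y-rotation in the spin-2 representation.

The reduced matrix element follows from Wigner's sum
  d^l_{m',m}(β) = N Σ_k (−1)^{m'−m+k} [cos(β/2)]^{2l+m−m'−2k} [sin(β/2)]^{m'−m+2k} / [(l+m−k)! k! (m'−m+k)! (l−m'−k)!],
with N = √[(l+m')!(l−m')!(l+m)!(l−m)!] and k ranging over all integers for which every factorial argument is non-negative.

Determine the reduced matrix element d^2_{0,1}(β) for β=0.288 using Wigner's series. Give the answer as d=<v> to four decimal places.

d=0.3335

d^2_{0,1}(β=0.288) via Wigner's sum:
Half-angle: c=0.989650, s=0.143503. N=√(2·2·6·1)=4.898979
k: max(0,(1)−(0))=1 … min(2+(1),2−(0))=2
  k=1: (−1)^0·4.8990/(2)·0.9896^3·0.1435^1 = +0.340707
  k=2: (−1)^1·4.8990/(2)·0.9896^1·0.1435^3 = -0.007164
d^2_{0,1}(0.288) = +0.340707 -0.007164 = +0.333543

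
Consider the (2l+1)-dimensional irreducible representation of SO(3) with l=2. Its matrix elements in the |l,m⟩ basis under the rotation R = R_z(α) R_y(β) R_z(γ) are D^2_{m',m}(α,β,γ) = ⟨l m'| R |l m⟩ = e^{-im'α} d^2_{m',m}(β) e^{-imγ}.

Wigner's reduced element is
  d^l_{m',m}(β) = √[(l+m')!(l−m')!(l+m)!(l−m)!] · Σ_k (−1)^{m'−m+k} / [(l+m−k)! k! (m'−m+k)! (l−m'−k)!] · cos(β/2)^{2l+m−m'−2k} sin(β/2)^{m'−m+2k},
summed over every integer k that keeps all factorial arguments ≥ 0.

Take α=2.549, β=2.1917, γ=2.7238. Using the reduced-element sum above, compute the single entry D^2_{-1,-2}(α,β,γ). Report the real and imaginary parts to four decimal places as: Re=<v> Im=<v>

D^2_{-1,-2}(2.549,2.1917,2.7238) = e^{-i·-1·2.549}·d^2_{-1,-2}(2.1917)·e^{-i·-2·2.7238}. Compute d first:
With c≡cos(β/2)=0.457291 and s≡sin(β/2)=0.889317, N=[1·6·1·24]^{1/2}=12.000000
Admissible k: 0..0 (factorial args all ≥0)
  k=0: (−1)^1·12.0000/(6)·0.4573^3·0.8893^1 = -0.170084
d^2_{-1,-2}(2.1917) = -0.170084
Attach z-rotation phases: D = e^{-i(-1)(2.549)}·(-0.170084)·e^{-i(-2)(2.7238)} = +0.024175-0.168357i

Re=0.0242 Im=-0.1684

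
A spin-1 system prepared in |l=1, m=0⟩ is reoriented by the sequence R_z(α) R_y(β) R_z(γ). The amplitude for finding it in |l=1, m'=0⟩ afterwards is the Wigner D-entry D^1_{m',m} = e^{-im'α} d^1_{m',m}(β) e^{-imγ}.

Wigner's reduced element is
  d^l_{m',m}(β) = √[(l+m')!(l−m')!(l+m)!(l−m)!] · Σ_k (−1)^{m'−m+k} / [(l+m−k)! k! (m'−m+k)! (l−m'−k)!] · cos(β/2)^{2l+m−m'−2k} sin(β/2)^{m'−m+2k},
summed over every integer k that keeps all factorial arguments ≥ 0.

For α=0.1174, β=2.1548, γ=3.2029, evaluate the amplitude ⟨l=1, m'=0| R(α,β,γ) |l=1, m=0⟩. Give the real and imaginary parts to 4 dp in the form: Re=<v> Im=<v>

Split into d^1_{0,0}(β=2.1548) × two z-phases.
With c≡cos(β/2)=0.473620 and s≡sin(β/2)=0.880729, N=[1·1·1·1]^{1/2}=1.000000
Admissible k: 0..1 (factorial args all ≥0)
  k=0: (−1)^0·1.0000/(1)·0.4736^2·0.8807^0 = +0.224316
  k=1: (−1)^1·1.0000/(1)·0.4736^0·0.8807^2 = -0.775684
d^1_{0,0}(2.1548) = +0.224316 -0.775684 = -0.551368
D = (+1.000000+0.000000i)·(-0.551368)·(+1.000000+0.000000i) = -0.551368+0.000000i

Re=-0.5514 Im=0.0000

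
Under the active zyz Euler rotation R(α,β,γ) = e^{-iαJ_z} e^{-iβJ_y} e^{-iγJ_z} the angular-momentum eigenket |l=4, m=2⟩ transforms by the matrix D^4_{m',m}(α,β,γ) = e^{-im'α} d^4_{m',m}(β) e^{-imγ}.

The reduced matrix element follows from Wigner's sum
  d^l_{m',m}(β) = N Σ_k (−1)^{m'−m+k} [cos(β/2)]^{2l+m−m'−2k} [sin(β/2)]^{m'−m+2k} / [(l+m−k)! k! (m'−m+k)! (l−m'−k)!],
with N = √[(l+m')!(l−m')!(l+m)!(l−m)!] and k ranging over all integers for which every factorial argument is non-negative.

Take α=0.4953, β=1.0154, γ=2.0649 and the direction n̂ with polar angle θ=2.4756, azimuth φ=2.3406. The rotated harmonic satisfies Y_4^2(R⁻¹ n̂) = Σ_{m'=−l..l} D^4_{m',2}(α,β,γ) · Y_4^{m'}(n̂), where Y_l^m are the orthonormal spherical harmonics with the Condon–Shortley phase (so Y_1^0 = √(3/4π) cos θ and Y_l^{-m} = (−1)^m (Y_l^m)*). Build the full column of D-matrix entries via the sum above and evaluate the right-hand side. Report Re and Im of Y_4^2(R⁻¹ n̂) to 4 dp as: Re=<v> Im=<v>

Re=-0.2218 Im=-0.1544

Need the full column D^4_{m',2} for m'=−4..4 at α=0.4953, β=1.0154, γ=2.0649.
cos(β/2)=0.873865, sin(β/2)=0.486169
d^4_{-4,2}: single k=6 term ⇒ +0.053357;  D = -0.029143-0.044695i
d^4_{-3,2}: k∈[5..6] ⇒ +0.203448 -0.020990 = +0.182458;  D = -0.160323-0.087105i
d^4_{-2,2}: k∈[4..6] ⇒ +0.488671 -0.121002 +0.003121 = +0.370790;  D = -0.370789-0.000887i
d^4_{-1,2}: k∈[3..5] ⇒ +0.828128 -0.384480 +0.023801 = +0.467449;  D = -0.411804+0.221192i
d^4_{0,2}: k∈[2..4] ⇒ +0.998530 -0.824167 +0.095660 = +0.270024;  D = -0.148564+0.225481i
d^4_{1,2}: k∈[1..3] ⇒ +0.802664 -1.242192 +0.256320 = -0.183208;  D = +0.015972-0.182511i
d^4_{2,2}: k∈[0..2] ⇒ +0.340059 -1.263052 +0.488671 = -0.434322;  D = -0.172332-0.398669i
d^4_{3,2}: k∈[0..1] ⇒ -0.707883 +0.657306 = -0.050576;  D = -0.039722-0.031307i
d^4_{4,2}: single k=0 term ⇒ +0.556954;  D = +0.548718+0.095426i
Y_4^{m'}(θ=2.4756,φ=2.3406) and Σ D·Y over m':
  (-0.0291-0.0447i)·(-0.0644-0.0040i)  (-0.1603-0.0871i)·(-0.1716+0.1563i)  (-0.3708-0.0009i)·(-0.0133+0.4248i)  (-0.4118+0.2212i)·(+0.2124+0.2191i)  (-0.1486+0.2255i)·(-0.2295+0.0000i)  (+0.0160-0.1825i)·(-0.2124+0.2191i)  (-0.1723-0.3987i)·(-0.0133-0.4248i)  (-0.0397-0.0313i)·(+0.1716+0.1563i)  (+0.5487+0.0954i)·(-0.0644+0.0040i)
Y_4^2(R⁻¹ n̂) = -0.221815-0.154358i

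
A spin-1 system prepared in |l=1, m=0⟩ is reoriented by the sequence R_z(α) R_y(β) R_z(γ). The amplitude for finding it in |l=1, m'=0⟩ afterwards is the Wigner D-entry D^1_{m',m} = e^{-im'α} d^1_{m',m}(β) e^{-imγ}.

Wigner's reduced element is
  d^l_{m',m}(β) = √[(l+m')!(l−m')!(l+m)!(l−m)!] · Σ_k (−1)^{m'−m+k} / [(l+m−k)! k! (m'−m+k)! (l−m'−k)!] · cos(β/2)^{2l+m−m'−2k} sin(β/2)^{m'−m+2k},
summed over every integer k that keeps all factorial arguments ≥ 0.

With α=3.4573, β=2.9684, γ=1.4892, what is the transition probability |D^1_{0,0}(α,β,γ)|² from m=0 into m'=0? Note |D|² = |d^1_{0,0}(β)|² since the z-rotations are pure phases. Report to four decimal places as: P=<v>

P=0.9703

D^1_{0,0}(3.4573,2.9684,1.4892) = e^{-i·0·3.4573}·d^1_{0,0}(2.9684)·e^{-i·0·1.4892}. Compute d first:
With c≡cos(β/2)=0.086488 and s≡sin(β/2)=0.996253, N=[1·1·1·1]^{1/2}=1.000000
k∈{0,1} keeps every argument non-negative
  k=0: (−1)^0·1.0000/(1)·0.0865^2·0.9963^0 = +0.007480
  k=1: (−1)^1·1.0000/(1)·0.0865^0·0.9963^2 = -0.992520
d^1_{0,0}(2.9684) = +0.007480 -0.992520 = -0.985040
|D^1_{0,0}|² = |d^1_{0,0}(β)|² = (-0.985040)² = 0.970303 (the z-rotation phases have unit modulus)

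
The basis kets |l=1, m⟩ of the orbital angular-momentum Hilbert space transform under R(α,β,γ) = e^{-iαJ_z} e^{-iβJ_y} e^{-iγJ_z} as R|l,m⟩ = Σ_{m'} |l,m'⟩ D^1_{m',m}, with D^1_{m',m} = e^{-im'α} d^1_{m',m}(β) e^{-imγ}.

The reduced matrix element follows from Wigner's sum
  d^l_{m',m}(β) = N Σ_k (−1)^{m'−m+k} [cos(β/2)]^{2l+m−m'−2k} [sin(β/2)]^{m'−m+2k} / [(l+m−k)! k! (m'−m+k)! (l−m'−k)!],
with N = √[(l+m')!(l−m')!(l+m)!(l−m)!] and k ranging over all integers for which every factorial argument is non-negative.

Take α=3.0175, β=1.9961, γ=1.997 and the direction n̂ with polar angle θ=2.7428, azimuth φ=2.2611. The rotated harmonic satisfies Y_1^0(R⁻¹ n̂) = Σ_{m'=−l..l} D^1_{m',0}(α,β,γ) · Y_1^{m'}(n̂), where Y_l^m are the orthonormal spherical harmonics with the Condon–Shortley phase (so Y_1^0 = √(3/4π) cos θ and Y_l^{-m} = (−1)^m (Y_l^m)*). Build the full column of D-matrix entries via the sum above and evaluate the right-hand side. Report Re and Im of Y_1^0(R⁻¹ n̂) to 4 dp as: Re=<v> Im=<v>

Need the full column D^1_{m',0} for m'=−1..1 at α=3.0175, β=1.9961, γ=1.997.
cos(β/2)=0.541942, sin(β/2)=0.840416
d^1_{-1,0}: single k=1 term ⇒ +0.644113;  D = -0.639160+0.079725i
d^1_{0,0}: k∈[0..1] ⇒ +0.293701 -0.706299 = -0.412597;  D = -0.412597+0.000000i
d^1_{1,0}: single k=0 term ⇒ -0.644113;  D = +0.639160+0.079725i
Y_1^{m'}(θ=2.7428,φ=2.2611) and Σ D·Y over m':
  (-0.6392+0.0797i)·(-0.0854-0.1034i)  (-0.4126+0.0000i)·(-0.4503+0.0000i)  (+0.6392+0.0797i)·(+0.0854-0.1034i)
Y_1^0(R⁻¹ n̂) = +0.311475+0.000000i

Re=0.3115 Im=0.0000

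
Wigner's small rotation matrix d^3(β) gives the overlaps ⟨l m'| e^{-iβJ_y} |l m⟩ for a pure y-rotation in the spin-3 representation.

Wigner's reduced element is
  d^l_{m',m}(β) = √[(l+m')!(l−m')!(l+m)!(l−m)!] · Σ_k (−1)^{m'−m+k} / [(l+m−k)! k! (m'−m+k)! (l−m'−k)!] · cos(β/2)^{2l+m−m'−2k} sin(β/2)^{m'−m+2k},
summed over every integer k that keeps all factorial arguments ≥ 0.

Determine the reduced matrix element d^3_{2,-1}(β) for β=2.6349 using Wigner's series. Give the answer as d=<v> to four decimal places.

d=0.5836

d^3_{2,-1}(β=2.6349) via Wigner's sum:
With c≡cos(β/2)=0.250645 and s≡sin(β/2)=0.968079, N=[120·1·2·24]^{1/2}=75.894664
k: max(0,(-1)−(2))=0 … min(3+(-1),3−(2))=1
  k=0: (−1)^3·75.8947/(12)·0.2506^3·0.9681^3 = -0.090352
  k=1: (−1)^4·75.8947/(24)·0.2506^1·0.9681^5 = +0.673927
d^3_{2,-1}(2.6349) = -0.090352 +0.673927 = +0.583575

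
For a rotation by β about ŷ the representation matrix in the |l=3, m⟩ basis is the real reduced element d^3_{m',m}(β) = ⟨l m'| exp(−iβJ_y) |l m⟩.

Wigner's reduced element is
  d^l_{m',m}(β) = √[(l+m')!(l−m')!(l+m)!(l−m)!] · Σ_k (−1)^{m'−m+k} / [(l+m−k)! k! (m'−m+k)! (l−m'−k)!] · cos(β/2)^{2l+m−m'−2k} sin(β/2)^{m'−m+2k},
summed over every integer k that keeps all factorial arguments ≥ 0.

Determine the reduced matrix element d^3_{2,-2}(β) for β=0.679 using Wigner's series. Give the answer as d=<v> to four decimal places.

d^3_{2,-2}(β=0.679) via Wigner's sum:
c=cos(0.679/2)=0.942921, s=sin(0.679/2)=0.333016; N=√[120·1·1·120]=120.000000
The bounds max(0,m−m')=0 and min(l+m,l−m')=1 give 2 terms
  k=0: (−1)^4·120.0000/(24)·0.9429^2·0.3330^4 = +0.054674
  k=1: (−1)^5·120.0000/(120)·0.9429^0·0.3330^6 = -0.001364
d^3_{2,-2}(0.679) = +0.054674 -0.001364 = +0.053310

d=0.0533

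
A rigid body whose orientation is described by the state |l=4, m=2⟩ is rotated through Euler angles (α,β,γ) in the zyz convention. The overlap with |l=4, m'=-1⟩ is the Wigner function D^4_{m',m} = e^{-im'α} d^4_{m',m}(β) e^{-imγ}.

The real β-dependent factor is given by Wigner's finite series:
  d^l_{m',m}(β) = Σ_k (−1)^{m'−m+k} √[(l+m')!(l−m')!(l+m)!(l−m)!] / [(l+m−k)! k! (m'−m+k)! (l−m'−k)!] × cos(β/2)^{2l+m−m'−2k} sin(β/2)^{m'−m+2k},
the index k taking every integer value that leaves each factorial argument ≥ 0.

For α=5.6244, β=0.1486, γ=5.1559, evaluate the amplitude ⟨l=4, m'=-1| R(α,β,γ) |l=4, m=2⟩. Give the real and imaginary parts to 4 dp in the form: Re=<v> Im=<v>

Split into d^4_{-1,2}(β=0.1486) × two z-phases.
With c≡cos(β/2)=0.997241 and s≡sin(β/2)=0.074232, N=[6·120·720·2]^{1/2}=1018.233765
k∈{3,4,5} keeps every argument non-negative
  k=3: (−1)^0·1018.2338/(72)·0.9972^5·0.0742^3 = +0.005705
  k=4: (−1)^1·1018.2338/(48)·0.9972^3·0.0742^5 = -0.000047
  k=5: (−1)^2·1018.2338/(240)·0.9972^1·0.0742^7 = +0.000000
d^4_{-1,2}(0.1486) = +0.005705 -0.000047 +0.000000 = +0.005658
Phases: e^{-i·(-1)·5.6244}=+0.790736-0.612157i, e^{-i·(2)·5.1559}=-0.631723+0.775194i ⇒ D=-0.000141+0.005656i

Re=-0.0001 Im=0.0057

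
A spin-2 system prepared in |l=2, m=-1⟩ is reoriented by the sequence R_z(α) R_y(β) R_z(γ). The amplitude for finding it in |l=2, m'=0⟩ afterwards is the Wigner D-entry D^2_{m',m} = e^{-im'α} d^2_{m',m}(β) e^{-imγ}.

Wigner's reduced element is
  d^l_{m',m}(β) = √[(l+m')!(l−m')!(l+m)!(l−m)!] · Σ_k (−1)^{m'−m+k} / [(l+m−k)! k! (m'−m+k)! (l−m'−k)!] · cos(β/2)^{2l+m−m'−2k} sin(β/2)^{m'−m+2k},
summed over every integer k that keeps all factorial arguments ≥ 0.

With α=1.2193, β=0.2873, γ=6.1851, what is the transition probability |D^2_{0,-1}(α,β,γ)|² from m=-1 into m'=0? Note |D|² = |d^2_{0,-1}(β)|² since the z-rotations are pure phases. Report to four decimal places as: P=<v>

P=0.1108

First d^2_{0,-1}(β=0.2873), then the phase factors e^{-i(0)α} and e^{-i(-1)γ}:
c=cos(0.2873/2)=0.989700, s=sin(0.2873/2)=0.143156; N=√[2·2·1·6]=4.898979
k∈{0,1} keeps every argument non-negative
  k=0: (−1)^1·4.8990/(2)·0.9897^3·0.1432^1 = -0.339936
  k=1: (−1)^2·4.8990/(2)·0.9897^1·0.1432^3 = +0.007112
d^2_{0,-1}(0.2873) = -0.339936 +0.007112 = -0.332824
|D^2_{0,-1}|² = |d^2_{0,-1}(β)|² = (-0.332824)² = 0.110772 (the z-rotation phases have unit modulus)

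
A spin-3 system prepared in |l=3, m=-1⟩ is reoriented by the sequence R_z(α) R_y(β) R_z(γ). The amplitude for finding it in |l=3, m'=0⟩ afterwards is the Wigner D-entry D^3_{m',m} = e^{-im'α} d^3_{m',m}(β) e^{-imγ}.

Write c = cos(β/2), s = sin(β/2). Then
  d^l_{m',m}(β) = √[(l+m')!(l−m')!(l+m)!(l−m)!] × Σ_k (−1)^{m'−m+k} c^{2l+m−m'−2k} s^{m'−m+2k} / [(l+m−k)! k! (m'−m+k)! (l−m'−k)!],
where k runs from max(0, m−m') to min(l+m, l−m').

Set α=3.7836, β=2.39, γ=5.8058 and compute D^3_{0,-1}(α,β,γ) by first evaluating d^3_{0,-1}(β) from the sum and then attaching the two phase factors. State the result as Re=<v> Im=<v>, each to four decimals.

D^3_{0,-1}(3.7836,2.39,5.8058) = e^{-i·0·3.7836}·d^3_{0,-1}(2.39)·e^{-i·-1·5.8058}. Compute d first:
Half-angle: c=0.367013, s=0.930216. N=√(6·6·2·24)=41.569219
Admissible k: 0..2 (factorial args all ≥0)
  k=0: (−1)^1·41.5692/(12)·0.3670^5·0.9302^1 = -0.021458
  k=1: (−1)^2·41.5692/(4)·0.3670^3·0.9302^3 = +0.413531
  k=2: (−1)^3·41.5692/(12)·0.3670^1·0.9302^5 = -0.885504
d^3_{0,-1}(2.39) = -0.021458 +0.413531 -0.885504 = -0.493431
Attach z-rotation phases: D = e^{-i(0)(3.7836)}·(-0.493431)·e^{-i(-1)(5.8058)} = -0.438265+0.226711i

Re=-0.4383 Im=0.2267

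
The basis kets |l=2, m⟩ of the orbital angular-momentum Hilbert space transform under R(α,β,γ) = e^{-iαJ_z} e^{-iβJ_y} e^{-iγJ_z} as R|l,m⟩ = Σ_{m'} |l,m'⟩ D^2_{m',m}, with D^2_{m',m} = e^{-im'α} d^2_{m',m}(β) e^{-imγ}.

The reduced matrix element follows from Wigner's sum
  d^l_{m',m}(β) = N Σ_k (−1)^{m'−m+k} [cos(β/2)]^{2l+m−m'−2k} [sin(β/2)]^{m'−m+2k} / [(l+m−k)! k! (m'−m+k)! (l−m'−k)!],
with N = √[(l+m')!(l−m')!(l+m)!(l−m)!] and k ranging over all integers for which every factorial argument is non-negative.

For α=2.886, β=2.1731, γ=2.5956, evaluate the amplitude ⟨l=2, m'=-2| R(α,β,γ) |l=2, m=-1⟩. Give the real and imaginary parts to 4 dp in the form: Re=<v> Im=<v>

Split into d^2_{-2,-1}(β=2.1731) × two z-phases.
With c≡cos(β/2)=0.465541 and s≡sin(β/2)=0.885026, N=[1·24·1·6]^{1/2}=12.000000
k: max(0,(-1)−(-2))=1 … min(2+(-1),2−(-2))=1
  k=1: (−1)^0·12.0000/(6)·0.4655^3·0.8850^1 = +0.178592
d^2_{-2,-1}(2.1731) = +0.178592
D = (+0.872165-0.489211i)·(+0.178592)·(-0.854612+0.519267i) = -0.087748+0.155548i

Re=-0.0877 Im=0.1555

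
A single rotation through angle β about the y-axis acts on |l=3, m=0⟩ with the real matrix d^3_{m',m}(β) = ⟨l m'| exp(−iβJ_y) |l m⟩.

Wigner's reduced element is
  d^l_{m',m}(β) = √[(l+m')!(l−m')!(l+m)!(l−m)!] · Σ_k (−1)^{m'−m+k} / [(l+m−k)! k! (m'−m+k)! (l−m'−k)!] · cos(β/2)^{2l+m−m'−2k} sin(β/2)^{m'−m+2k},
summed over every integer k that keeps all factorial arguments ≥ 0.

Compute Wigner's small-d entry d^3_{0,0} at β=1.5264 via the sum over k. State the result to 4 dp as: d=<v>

d^3_{0,0}(β=1.5264) via Wigner's sum:
Half-angle: c=0.722628, s=0.691237. N=√(6·6·6·6)=36.000000
Admissible k: 0..3 (factorial args all ≥0)
  k=0: (−1)^0·36.0000/(36)·0.7226^6·0.6912^0 = +0.142393
  k=1: (−1)^1·36.0000/(4)·0.7226^4·0.6912^2 = -1.172615
  k=2: (−1)^2·36.0000/(4)·0.7226^2·0.6912^4 = +1.072953
  k=3: (−1)^3·36.0000/(36)·0.7226^0·0.6912^6 = -0.109085
d^3_{0,0}(1.5264) = +0.142393 -1.172615 +1.072953 -0.109085 = -0.066354

d=-0.0664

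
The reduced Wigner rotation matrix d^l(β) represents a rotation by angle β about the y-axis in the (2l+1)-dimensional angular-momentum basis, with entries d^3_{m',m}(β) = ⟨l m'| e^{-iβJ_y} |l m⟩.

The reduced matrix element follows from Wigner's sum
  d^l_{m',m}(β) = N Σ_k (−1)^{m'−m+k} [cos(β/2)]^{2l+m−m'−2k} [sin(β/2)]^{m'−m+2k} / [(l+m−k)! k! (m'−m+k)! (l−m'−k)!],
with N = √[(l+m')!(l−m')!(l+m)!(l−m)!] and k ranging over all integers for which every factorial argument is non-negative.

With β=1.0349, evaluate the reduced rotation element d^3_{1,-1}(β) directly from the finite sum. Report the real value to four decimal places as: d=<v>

d=0.4904

d^3_{1,-1}(β=1.0349) via Wigner's sum:
c=cos(1.0349/2)=0.869083, s=sin(1.0349/2)=0.494666; N=√[24·2·2·24]=48.000000
k∈{0,1,2} keeps every argument non-negative
  k=0: (−1)^2·48.0000/(8)·0.8691^4·0.4947^2 = +0.837569
  k=1: (−1)^3·48.0000/(6)·0.8691^2·0.4947^4 = -0.361793
  k=2: (−1)^4·48.0000/(48)·0.8691^0·0.4947^6 = +0.014651
d^3_{1,-1}(1.0349) = +0.837569 -0.361793 +0.014651 = +0.490427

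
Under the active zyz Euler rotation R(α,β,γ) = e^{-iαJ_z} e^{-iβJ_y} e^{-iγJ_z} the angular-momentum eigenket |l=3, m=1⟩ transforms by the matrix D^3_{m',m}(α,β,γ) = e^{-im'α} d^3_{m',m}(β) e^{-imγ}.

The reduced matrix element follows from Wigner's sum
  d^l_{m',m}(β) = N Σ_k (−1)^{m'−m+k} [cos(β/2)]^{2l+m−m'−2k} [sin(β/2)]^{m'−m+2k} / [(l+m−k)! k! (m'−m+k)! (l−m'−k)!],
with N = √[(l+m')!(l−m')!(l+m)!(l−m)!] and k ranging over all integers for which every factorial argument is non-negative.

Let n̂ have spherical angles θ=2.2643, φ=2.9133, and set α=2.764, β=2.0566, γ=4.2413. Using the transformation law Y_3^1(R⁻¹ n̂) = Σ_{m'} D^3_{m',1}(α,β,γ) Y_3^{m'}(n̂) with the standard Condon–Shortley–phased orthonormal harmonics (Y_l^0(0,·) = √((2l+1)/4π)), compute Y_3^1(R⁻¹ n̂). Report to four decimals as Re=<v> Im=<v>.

Need the full column D^3_{m',1} for m'=−3..3 at α=2.764, β=2.0566, γ=4.2413.
cos(β/2)=0.516276, sin(β/2)=0.856423
d^3_{-3,1}: single k=4 term ⇒ +0.555343;  D = -0.341230-0.438141i
d^3_{-2,1}: k∈[3..4] ⇒ +0.546687 -0.752180 = -0.205493;  D = -0.057598-0.197256i
d^3_{-1,1}: k∈[2..4] ⇒ +0.312646 -1.147111 +0.394574 = -0.439890;  D = -0.041068+0.437969i
d^3_{0,1}: k∈[1..3] ⇒ +0.108814 -0.898299 +0.823972 = +0.034488;  D = -0.015653+0.030731i
d^3_{1,1}: k∈[0..2] ⇒ +0.018936 -0.416862 +0.860333 = +0.462407;  D = +0.346995-0.305639i
d^3_{2,1}: k∈[0..1] ⇒ -0.099333 +0.546687 = +0.447354;  D = -0.421066+0.151092i
d^3_{3,1}: single k=0 term ⇒ +0.201812;  D = +0.201702+0.006673i
Y_3^{m'}(θ=2.2643,φ=2.9133) and Σ D·Y over m':
  (-0.3412-0.4381i)·(-0.1470-0.1200i)  (-0.0576-0.1973i)·(-0.3468-0.1703i)  (-0.0411+0.4380i)·(-0.2525-0.0587i)  (-0.0157+0.0307i)·(+0.2283+0.0000i)  (+0.3470-0.3056i)·(+0.2525-0.0587i)  (-0.4211+0.1511i)·(-0.3468+0.1703i)  (+0.2017+0.0067i)·(+0.1470-0.1200i)
Y_3^1(R⁻¹ n̂) = +0.236831-0.162495i

Re=0.2368 Im=-0.1625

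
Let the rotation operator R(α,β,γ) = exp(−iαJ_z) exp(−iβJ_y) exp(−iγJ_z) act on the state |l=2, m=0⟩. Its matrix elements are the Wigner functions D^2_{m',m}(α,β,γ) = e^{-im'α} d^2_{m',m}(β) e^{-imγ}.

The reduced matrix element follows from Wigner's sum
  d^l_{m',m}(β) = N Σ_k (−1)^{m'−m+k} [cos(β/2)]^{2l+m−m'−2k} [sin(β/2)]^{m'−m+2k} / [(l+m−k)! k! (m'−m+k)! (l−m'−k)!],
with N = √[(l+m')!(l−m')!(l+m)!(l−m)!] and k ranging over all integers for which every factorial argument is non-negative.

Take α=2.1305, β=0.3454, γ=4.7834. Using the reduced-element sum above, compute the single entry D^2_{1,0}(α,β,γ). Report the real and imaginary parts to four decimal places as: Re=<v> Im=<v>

Re=0.2072 Im=0.3306

First d^2_{1,0}(β=0.3454), then the phase factors e^{-i(1)α} and e^{-i(0)γ}:
Half-angle: c=0.985124, s=0.171843. N=√(6·1·2·2)=4.898979
Admissible k: 0..1 (factorial args all ≥0)
  k=0: (−1)^1·4.8990/(2)·0.9851^3·0.1718^1 = -0.402421
  k=1: (−1)^2·4.8990/(2)·0.9851^1·0.1718^3 = +0.012245
d^2_{1,0}(0.3454) = -0.402421 +0.012245 = -0.390176
Attach z-rotation phases: D = e^{-i(1)(2.1305)}·(-0.390176)·e^{-i(0)(4.7834)} = +0.207158+0.330640i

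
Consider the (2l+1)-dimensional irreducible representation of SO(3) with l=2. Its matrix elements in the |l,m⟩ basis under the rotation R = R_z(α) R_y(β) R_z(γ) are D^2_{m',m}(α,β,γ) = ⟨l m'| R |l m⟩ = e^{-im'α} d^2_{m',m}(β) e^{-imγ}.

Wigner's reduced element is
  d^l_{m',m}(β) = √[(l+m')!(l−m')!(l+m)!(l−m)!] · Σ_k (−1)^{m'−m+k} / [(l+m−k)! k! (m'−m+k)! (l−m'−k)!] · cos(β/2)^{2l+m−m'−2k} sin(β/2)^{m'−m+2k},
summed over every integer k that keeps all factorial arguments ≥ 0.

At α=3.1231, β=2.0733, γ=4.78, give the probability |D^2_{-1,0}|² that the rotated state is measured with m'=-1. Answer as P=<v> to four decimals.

D^2_{-1,0}(3.1231,2.0733,4.78) = e^{-i·-1·3.1231}·d^2_{-1,0}(2.0733)·e^{-i·0·4.78}. Compute d first:
Half-angle: c=0.509106, s=0.860704. N=√(1·6·2·2)=4.898979
Admissible k: 1..2 (factorial args all ≥0)
  k=1: (−1)^0·4.8990/(2)·0.5091^3·0.8607^1 = +0.278199
  k=2: (−1)^1·4.8990/(2)·0.5091^1·0.8607^3 = -0.795143
d^2_{-1,0}(2.0733) = +0.278199 -0.795143 = -0.516944
|D^2_{-1,0}|² = |d^2_{-1,0}(β)|² = (-0.516944)² = 0.267231 (the z-rotation phases have unit modulus)

P=0.2672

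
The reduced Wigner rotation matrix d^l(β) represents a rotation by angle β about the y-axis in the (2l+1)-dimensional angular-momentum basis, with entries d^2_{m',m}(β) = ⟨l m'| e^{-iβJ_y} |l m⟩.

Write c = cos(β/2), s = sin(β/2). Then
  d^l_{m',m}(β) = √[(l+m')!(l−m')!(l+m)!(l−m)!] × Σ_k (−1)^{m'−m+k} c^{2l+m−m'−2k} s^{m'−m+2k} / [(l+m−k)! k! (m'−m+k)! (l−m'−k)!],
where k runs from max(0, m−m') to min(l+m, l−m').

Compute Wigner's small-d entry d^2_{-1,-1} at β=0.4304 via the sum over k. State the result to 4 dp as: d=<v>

d^2_{-1,-1}(β=0.4304) via Wigner's sum:
Half-angle: c=0.976934, s=0.213543. N=√(1·6·1·6)=6.000000
Admissible k: 0..1 (factorial args all ≥0)
  k=0: (−1)^0·6.0000/(6)·0.9769^4·0.2135^0 = +0.910878
  k=1: (−1)^1·6.0000/(2)·0.9769^2·0.2135^2 = -0.130563
d^2_{-1,-1}(0.4304) = +0.910878 -0.130563 = +0.780315

d=0.7803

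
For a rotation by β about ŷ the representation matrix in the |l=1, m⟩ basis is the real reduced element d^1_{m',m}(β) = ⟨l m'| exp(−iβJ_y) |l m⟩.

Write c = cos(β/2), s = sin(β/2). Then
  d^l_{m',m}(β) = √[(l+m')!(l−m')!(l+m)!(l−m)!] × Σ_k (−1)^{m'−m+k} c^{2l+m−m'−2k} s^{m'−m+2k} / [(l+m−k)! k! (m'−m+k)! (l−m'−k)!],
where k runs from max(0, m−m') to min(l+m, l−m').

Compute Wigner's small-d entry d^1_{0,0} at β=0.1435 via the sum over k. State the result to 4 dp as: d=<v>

d=0.9897

d^1_{0,0}(β=0.1435) via Wigner's sum:
c=cos(0.1435/2)=0.997427, s=sin(0.1435/2)=0.071688; N=√[1·1·1·1]=1.000000
k: max(0,(0)−(0))=0 … min(1+(0),1−(0))=1
  k=0: (−1)^0·1.0000/(1)·0.9974^2·0.0717^0 = +0.994861
  k=1: (−1)^1·1.0000/(1)·0.9974^0·0.0717^2 = -0.005139
d^1_{0,0}(0.1435) = +0.994861 -0.005139 = +0.989722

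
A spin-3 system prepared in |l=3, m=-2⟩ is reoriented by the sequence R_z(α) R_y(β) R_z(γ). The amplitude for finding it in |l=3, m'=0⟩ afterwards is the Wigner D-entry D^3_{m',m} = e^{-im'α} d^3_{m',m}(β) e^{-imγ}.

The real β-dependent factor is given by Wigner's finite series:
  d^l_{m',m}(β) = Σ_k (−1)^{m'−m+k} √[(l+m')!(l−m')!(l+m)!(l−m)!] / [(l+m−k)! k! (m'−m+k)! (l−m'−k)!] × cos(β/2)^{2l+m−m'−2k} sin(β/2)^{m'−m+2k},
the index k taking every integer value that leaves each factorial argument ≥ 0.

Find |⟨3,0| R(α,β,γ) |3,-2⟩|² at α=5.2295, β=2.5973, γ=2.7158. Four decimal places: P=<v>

P=0.0987

First d^3_{0,-2}(β=2.5973), then the phase factors e^{-i(0)α} and e^{-i(-2)γ}:
c=cos(2.5973/2)=0.268799, s=sin(2.5973/2)=0.963196; N=√[6·6·1·120]=65.726707
The bounds max(0,m−m')=0 and min(l+m,l−m')=1 give 2 terms
  k=0: (−1)^2·65.7267/(12)·0.2688^4·0.9632^2 = +0.026528
  k=1: (−1)^3·65.7267/(12)·0.2688^2·0.9632^4 = -0.340625
d^3_{0,-2}(2.5973) = +0.026528 -0.340625 = -0.314097
|D^3_{0,-2}|² = |d^3_{0,-2}(β)|² = (-0.314097)² = 0.098657 (the z-rotation phases have unit modulus)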